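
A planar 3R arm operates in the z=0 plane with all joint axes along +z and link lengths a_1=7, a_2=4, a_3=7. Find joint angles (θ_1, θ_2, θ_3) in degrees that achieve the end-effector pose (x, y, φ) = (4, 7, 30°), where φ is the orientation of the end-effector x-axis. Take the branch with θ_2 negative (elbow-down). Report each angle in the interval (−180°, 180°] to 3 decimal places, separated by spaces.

150.000 -150.000 30.000

wrist centre = target − a_3·(cos φ, sin φ) = (-2.0622, 3.5000)
cos θ_2 = (16.5026−7²−4²)/(2·7·4) = -0.8660; θ_2 = -150.0000° (elbow-down)
β = atan2(3.5000,-2.0622) = 120.5063°; ψ = atan2(-2.0000,3.5359) = -29.4937°
θ_1 = β − ψ = 150.0000°
θ_3 = φ − θ_1 − θ_2 = 30.0000° (wrapped to (-180°,180°])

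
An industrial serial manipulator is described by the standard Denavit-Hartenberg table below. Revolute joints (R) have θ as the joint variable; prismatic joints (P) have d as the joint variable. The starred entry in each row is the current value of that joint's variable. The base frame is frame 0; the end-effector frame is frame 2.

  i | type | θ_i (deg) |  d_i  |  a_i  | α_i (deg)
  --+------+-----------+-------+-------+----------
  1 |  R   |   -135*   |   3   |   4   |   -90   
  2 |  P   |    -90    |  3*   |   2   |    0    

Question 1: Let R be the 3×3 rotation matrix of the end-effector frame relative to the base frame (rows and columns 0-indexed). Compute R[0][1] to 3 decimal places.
-0.707

End-effector y-axis (col 1 of R) = (-0.7071,-0.7071,-0.0000)
R[0][1] = -0.7071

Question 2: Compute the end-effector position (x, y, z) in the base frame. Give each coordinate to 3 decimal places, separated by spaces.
-0.707 -4.950 5.000

after link 1: o_1 = (-2.8284, -2.8284, 3.0000)
after link 2: o_2 = (-0.7071, -4.9497, 5.0000)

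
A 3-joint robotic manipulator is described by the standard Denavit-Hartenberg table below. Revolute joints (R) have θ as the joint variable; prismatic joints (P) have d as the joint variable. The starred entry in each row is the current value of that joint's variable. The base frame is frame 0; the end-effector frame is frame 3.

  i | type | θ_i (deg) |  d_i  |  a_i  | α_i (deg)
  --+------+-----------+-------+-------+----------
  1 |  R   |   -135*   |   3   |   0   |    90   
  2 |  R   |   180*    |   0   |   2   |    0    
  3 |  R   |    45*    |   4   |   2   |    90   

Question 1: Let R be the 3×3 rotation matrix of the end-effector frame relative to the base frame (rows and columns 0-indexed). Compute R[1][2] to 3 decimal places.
0.500

End-effector z-axis (col 2 of R) = (0.5000,0.5000,0.7071)
R[1][2] = 0.5000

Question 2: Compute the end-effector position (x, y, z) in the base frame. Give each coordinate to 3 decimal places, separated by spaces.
after link 1: o_1 = (0.0000, 0.0000, 3.0000)
after link 2: o_2 = (1.4142, 1.4142, 3.0000)
after link 3: o_3 = (-0.4142, 5.2426, 1.5858)

-0.414 5.243 1.586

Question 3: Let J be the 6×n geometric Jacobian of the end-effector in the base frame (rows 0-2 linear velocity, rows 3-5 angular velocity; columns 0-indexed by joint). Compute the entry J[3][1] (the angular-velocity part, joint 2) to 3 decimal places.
axis z_1 = (-0.7071,0.7071,0.0000); lever o_n−o_1 = (-0.4142,5.2426,-1.4142)
cross product → J_v[:, 1] = (-1.0000,-1.0000,-3.4142)
J_ω[:, 1] = z_1
entry J[3][1] = -0.7071

-0.707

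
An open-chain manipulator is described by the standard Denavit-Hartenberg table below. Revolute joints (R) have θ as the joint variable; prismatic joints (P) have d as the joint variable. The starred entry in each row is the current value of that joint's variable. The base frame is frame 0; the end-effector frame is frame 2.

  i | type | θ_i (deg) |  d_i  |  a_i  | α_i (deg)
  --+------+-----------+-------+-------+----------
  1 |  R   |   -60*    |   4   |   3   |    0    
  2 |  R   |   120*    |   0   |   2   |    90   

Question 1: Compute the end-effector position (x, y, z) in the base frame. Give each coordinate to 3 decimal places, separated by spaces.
2.500 -0.866 4.000

after link 1: o_1 = (1.5000, -2.5981, 4.0000)
after link 2: o_2 = (2.5000, -0.8660, 4.0000)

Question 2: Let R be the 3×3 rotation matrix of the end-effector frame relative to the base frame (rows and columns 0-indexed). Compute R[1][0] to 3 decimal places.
0.866

End-effector x-axis (col 0 of R) = (0.5000,0.8660,0.0000)
R[1][0] = 0.8660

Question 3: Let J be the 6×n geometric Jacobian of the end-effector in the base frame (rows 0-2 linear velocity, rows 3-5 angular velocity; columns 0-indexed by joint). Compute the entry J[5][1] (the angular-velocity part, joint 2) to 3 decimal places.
1.000

axis z_1 = (0.0000,0.0000,1.0000); lever o_n−o_1 = (1.0000,1.7321,0.0000)
cross product → J_v[:, 1] = (-1.7321,1.0000,0.0000)
J_ω[:, 1] = z_1
entry J[5][1] = 1.0000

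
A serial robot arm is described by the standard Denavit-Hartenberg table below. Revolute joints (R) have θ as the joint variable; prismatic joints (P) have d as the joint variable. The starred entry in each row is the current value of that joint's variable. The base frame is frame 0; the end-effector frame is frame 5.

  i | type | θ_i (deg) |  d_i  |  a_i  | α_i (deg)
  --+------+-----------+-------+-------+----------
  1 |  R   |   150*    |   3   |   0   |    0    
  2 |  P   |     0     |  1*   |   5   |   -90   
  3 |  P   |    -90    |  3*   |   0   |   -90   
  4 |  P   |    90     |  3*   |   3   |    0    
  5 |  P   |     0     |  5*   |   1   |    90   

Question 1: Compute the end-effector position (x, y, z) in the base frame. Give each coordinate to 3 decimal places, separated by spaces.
after link 1: o_1 = (0.0000, 0.0000, 3.0000)
after link 2: o_2 = (-4.3301, 2.5000, 4.0000)
after link 3: o_3 = (-5.8301, -0.0981, 4.0000)
after link 4: o_4 = (-6.9282, 4.0000, 4.0000)
after link 5: o_5 = (-10.7583, 7.3660, 4.0000)

-10.758 7.366 4.000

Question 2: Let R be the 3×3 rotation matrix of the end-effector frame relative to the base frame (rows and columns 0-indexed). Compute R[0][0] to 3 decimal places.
End-effector x-axis (col 0 of R) = (0.5000,0.8660,0.0000)
R[0][0] = 0.5000

0.500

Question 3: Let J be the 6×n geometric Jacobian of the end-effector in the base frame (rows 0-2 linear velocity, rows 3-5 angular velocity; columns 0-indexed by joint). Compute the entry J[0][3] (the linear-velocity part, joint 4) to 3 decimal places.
-0.866

prismatic axis z_3 = (-0.8660,0.5000,-0.0000)
J_v[:, 3] = z_3; J_ω[:, 3] = (0,0,0)
entry J[0][3] = -0.8660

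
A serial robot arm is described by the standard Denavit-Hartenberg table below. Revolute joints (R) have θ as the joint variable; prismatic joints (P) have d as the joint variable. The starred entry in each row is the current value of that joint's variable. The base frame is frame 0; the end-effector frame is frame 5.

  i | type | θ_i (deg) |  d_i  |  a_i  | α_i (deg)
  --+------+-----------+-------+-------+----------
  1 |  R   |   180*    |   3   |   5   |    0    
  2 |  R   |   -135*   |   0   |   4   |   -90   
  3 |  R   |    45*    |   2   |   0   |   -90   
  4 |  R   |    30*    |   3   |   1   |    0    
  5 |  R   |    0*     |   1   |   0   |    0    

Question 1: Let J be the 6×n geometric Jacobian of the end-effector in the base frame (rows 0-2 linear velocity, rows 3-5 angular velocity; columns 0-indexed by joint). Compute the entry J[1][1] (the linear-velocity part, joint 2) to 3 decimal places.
0.201

axis z_1 = (0.0000,0.0000,1.0000); lever o_n−o_1 = (0.2008,2.3221,-3.4408)
cross product → J_v[:, 1] = (-2.3221,0.2008,0.0000)
J_ω[:, 1] = z_1
entry J[1][1] = 0.2008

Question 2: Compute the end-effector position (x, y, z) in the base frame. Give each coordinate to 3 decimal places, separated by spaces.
-4.799 2.322 -0.441

after link 1: o_1 = (-5.0000, 0.0000, 3.0000)
after link 2: o_2 = (-2.1716, 2.8284, 3.0000)
after link 3: o_3 = (-3.5858, 4.2426, 3.0000)
after link 4: o_4 = (-4.2992, 2.8221, 0.2663)
after link 5: o_5 = (-4.7992, 2.3221, -0.4408)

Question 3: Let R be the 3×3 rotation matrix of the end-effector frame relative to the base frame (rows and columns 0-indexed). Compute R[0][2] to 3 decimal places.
-0.500

End-effector z-axis (col 2 of R) = (-0.5000,-0.5000,-0.7071)
R[0][2] = -0.5000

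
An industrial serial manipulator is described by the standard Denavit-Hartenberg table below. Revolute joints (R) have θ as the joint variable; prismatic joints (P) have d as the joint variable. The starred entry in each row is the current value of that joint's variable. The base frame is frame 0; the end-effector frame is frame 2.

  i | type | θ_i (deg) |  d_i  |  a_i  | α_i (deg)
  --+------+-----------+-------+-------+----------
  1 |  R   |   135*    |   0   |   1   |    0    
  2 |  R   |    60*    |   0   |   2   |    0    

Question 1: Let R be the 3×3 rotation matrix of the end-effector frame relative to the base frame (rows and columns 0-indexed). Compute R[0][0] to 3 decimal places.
-0.966

End-effector x-axis (col 0 of R) = (-0.9659,-0.2588,0.0000)
R[0][0] = -0.9659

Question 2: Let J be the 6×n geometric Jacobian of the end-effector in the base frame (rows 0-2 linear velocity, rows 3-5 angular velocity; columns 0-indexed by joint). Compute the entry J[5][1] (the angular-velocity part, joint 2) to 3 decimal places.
1.000

axis z_1 = (0.0000,0.0000,1.0000); lever o_n−o_1 = (-1.9319,-0.5176,0.0000)
cross product → J_v[:, 1] = (0.5176,-1.9319,0.0000)
J_ω[:, 1] = z_1
entry J[5][1] = 1.0000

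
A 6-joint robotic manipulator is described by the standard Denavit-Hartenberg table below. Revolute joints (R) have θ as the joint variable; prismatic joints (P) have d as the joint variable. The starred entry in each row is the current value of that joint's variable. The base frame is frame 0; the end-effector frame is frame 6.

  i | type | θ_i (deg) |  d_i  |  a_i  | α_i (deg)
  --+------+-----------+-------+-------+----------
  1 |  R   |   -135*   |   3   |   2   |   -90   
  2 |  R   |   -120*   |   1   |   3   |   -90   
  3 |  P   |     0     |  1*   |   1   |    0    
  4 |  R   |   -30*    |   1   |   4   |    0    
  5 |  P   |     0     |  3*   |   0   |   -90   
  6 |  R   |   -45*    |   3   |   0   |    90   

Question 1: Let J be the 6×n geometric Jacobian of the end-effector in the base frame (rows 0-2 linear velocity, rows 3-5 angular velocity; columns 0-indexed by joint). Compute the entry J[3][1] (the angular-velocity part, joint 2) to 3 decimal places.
0.707

axis z_1 = (0.7071,-0.7071,0.0000); lever o_n−o_1 = (0.3916,-0.1768,10.2631)
cross product → J_v[:, 1] = (-7.2571,-7.2571,0.1519)
J_ω[:, 1] = z_1
entry J[3][1] = 0.7071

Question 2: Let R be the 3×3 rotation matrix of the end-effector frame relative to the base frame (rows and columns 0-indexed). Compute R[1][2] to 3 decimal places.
-0.400

End-effector z-axis (col 2 of R) = (-0.8995,-0.3995,-0.1768)
R[1][2] = -0.3995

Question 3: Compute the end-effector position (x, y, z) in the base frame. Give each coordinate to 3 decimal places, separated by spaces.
after link 1: o_1 = (-1.4142, -1.4142, 3.0000)
after link 2: o_2 = (0.3536, -1.0607, 5.5981)
after link 3: o_3 = (0.0947, -1.3195, 6.9641)
after link 4: o_4 = (2.1213, -2.1213, 10.4641)
after link 5: o_5 = (0.2842, -3.9584, 11.9641)
after link 6: o_6 = (-1.0226, -1.5910, 13.2631)

-1.023 -1.591 13.263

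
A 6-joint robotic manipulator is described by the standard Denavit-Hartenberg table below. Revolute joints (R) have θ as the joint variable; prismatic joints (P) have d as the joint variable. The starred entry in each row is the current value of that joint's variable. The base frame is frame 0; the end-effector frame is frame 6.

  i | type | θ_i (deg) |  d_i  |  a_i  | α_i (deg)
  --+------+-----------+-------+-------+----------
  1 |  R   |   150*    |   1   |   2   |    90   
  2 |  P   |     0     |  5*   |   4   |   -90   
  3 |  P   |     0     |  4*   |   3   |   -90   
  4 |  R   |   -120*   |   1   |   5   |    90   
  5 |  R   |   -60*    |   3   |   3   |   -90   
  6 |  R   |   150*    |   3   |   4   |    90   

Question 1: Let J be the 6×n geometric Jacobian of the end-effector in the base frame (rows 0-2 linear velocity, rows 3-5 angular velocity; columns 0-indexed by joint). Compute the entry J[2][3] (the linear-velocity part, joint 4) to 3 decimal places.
4.549

axis z_3 = (-0.5000,-0.8660,0.0000); lever o_n−o_3 = (2.4886,-4.7877,5.8792)
cross product → J_v[:, 3] = (-5.0915,2.9396,4.5490)
J_ω[:, 3] = z_3
entry J[2][3] = 4.5490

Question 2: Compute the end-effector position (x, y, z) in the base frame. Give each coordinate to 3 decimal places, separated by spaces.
-2.806 4.042 10.879

after link 1: o_1 = (-1.7321, 1.0000, 1.0000)
after link 2: o_2 = (-2.6962, 7.3301, 1.0000)
after link 3: o_3 = (-5.2942, 8.8301, 5.0000)
after link 4: o_4 = (-3.6292, 6.7141, 9.3301)
after link 5: o_5 = (0.5694, 7.2901, 9.1292)
after link 6: o_6 = (-2.8056, 4.0425, 10.8792)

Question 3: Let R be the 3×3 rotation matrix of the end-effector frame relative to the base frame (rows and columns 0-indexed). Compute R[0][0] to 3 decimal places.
-0.938

End-effector x-axis (col 0 of R) = (-0.9375,-0.3248,-0.1250)
R[0][0] = -0.9375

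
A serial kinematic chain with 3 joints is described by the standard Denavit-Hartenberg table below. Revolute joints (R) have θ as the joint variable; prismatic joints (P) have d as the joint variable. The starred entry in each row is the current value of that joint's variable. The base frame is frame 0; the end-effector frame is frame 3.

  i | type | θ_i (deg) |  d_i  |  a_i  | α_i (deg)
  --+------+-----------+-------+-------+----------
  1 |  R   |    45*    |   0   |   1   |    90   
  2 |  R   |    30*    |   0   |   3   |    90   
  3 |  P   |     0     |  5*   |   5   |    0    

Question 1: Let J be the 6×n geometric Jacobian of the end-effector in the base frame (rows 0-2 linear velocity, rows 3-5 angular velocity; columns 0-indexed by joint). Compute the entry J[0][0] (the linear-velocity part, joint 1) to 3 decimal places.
-7.374

axis z_0 = ẑ; lever o_n−o_0 = (7.3739,7.3739,-0.3301)
cross product → J_v[:, 0] = (-7.3739,7.3739,0.0000)
J_ω[:, 0] = z_0
entry J[0][0] = -7.3739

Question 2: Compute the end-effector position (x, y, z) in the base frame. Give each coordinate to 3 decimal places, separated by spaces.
after link 1: o_1 = (0.7071, 0.7071, 0.0000)
after link 2: o_2 = (2.5442, 2.5442, 1.5000)
after link 3: o_3 = (7.3739, 7.3739, -0.3301)

7.374 7.374 -0.330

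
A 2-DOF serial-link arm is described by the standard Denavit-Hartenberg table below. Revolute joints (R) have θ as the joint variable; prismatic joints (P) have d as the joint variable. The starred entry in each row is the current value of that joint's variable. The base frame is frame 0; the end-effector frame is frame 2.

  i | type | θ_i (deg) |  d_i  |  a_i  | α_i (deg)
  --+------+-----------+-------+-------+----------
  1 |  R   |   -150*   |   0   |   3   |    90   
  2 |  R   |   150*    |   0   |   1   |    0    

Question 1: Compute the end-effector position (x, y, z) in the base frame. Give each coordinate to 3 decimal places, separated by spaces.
-1.848 -1.067 0.500

after link 1: o_1 = (-2.5981, -1.5000, 0.0000)
after link 2: o_2 = (-1.8481, -1.0670, 0.5000)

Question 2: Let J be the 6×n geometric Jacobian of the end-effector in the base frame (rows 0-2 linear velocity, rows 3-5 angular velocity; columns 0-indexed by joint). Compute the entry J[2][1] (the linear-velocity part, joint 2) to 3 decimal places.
axis z_1 = (-0.5000,0.8660,0.0000); lever o_n−o_1 = (0.7500,0.4330,0.5000)
cross product → J_v[:, 1] = (0.4330,0.2500,-0.8660)
J_ω[:, 1] = z_1
entry J[2][1] = -0.8660

-0.866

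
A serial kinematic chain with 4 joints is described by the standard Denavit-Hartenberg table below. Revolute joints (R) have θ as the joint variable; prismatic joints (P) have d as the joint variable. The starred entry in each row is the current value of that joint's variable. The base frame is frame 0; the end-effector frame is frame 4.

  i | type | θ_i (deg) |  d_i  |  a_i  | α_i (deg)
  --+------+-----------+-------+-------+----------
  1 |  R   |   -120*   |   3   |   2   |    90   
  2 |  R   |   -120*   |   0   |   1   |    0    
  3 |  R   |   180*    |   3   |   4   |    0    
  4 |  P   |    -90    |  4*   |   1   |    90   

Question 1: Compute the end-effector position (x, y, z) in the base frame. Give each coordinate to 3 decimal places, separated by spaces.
after link 1: o_1 = (-1.0000, -1.7321, 3.0000)
after link 2: o_2 = (-0.7500, -1.2990, 2.1340)
after link 3: o_3 = (-4.3481, -1.5311, 5.5981)
after link 4: o_4 = (-8.2452, -0.2811, 5.0981)

-8.245 -0.281 5.098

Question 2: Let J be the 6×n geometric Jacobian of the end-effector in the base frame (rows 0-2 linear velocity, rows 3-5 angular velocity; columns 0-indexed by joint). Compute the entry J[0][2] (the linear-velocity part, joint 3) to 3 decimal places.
1.482

axis z_2 = (-0.8660,0.5000,0.0000); lever o_n−o_2 = (-7.4952,1.0179,2.9641)
cross product → J_v[:, 2] = (1.4821,2.5670,2.8660)
J_ω[:, 2] = z_2
entry J[0][2] = 1.4821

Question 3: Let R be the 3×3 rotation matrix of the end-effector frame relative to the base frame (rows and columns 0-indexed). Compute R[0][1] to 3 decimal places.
End-effector y-axis (col 1 of R) = (-0.8660,0.5000,0.0000)
R[0][1] = -0.8660

-0.866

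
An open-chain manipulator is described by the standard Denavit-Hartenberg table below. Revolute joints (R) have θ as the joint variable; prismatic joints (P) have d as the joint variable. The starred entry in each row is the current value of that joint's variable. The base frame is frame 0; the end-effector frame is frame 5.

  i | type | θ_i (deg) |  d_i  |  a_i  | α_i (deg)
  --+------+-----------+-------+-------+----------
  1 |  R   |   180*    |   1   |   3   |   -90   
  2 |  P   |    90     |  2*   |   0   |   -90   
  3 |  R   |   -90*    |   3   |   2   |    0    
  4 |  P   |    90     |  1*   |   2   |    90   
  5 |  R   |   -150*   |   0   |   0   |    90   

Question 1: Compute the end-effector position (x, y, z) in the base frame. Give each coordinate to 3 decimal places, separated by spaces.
1.000 -4.000 -1.000

after link 1: o_1 = (-3.0000, 0.0000, 1.0000)
after link 2: o_2 = (-3.0000, -2.0000, 1.0000)
after link 3: o_3 = (-0.0000, -4.0000, 1.0000)
after link 4: o_4 = (1.0000, -4.0000, -1.0000)
after link 5: o_5 = (1.0000, -4.0000, -1.0000)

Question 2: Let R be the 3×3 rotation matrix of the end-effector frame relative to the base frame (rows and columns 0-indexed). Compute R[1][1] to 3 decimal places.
End-effector y-axis (col 1 of R) = (-0.0000,-1.0000,0.0000)
R[1][1] = -1.0000

-1.000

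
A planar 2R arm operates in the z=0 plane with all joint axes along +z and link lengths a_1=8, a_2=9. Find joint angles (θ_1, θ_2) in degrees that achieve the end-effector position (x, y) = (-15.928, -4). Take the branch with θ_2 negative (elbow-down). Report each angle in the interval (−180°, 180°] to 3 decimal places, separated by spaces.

cos θ_2 = (269.7012−8²−9²)/(2·8·9) = 0.8660; θ_2 = -30.0052° (elbow-down)
β = atan2(-4.0000,-15.9280) = -165.9028°; ψ = atan2(-4.5007,15.7938) = -15.9057°
θ_1 = β − ψ = -149.9971°

-149.997 -30.005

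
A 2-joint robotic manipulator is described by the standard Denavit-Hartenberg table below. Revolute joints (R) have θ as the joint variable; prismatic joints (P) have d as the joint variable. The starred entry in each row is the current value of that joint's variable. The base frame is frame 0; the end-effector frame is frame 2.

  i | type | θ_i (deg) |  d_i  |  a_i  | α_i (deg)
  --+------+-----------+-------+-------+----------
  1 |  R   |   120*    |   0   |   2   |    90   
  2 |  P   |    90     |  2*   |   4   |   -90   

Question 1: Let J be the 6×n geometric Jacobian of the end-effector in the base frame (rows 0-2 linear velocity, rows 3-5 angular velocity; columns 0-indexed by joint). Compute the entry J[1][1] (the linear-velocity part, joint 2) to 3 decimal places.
0.500

prismatic axis z_1 = (0.8660,0.5000,0.0000)
J_v[:, 1] = z_1; J_ω[:, 1] = (0,0,0)
entry J[1][1] = 0.5000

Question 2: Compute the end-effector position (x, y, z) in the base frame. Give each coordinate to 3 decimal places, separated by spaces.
0.732 2.732 4.000

after link 1: o_1 = (-1.0000, 1.7321, 0.0000)
after link 2: o_2 = (0.7321, 2.7321, 4.0000)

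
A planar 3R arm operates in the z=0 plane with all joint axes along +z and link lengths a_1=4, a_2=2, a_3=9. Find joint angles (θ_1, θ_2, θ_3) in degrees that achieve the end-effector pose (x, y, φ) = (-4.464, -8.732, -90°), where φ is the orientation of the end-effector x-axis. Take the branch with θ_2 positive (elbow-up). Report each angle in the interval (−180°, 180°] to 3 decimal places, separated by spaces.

149.999 90.003 29.998

wrist centre = target − a_3·(cos φ, sin φ) = (-4.4640, 0.2680)
cos θ_2 = (19.9991−4²−2²)/(2·4·2) = -0.0001; θ_2 = 90.0032° (elbow-up)
β = atan2(0.2680,-4.4640) = 176.5643°; ψ = atan2(2.0000,3.9999) = 26.5657°
θ_1 = β − ψ = 149.9986°
θ_3 = φ − θ_1 − θ_2 = 29.9982° (wrapped to (-180°,180°])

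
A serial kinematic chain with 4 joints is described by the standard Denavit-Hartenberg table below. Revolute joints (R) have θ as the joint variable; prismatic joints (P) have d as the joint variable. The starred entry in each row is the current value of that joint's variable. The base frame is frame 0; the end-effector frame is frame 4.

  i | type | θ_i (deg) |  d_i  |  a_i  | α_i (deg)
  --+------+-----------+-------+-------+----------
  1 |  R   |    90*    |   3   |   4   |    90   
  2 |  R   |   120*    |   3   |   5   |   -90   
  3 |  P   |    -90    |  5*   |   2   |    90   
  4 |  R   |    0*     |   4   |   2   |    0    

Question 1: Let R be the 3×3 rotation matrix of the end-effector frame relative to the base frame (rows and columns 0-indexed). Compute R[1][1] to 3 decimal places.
-0.866

End-effector y-axis (col 1 of R) = (0.0000,-0.8660,-0.5000)
R[1][1] = -0.8660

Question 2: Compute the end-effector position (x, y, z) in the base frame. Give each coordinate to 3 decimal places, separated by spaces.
7.000 -0.830 1.366

after link 1: o_1 = (0.0000, 4.0000, 3.0000)
after link 2: o_2 = (3.0000, 1.5000, 7.3301)
after link 3: o_3 = (5.0000, -2.8301, 4.8301)
after link 4: o_4 = (7.0000, -0.8301, 1.3660)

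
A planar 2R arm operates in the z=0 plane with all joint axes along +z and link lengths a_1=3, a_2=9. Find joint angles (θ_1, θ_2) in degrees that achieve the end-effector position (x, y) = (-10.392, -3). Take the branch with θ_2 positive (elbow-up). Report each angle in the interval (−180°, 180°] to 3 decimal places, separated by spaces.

149.994 60.008

cos θ_2 = (116.9937−3²−9²)/(2·3·9) = 0.4999; θ_2 = 60.0078° (elbow-up)
β = atan2(-3.0000,-10.3920) = -163.8974°; ψ = atan2(7.7948,7.4989) = 46.1084°
θ_1 = β − ψ = -210.0058°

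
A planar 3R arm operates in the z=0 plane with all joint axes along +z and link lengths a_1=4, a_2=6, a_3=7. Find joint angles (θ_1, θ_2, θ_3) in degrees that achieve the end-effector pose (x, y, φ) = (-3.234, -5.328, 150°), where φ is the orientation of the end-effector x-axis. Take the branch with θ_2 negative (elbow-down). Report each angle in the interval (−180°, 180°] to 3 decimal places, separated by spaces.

wrist centre = target − a_3·(cos φ, sin φ) = (2.8282, -8.8280)
cos θ_2 = (85.9322−4²−6²)/(2·4·6) = 0.7069; θ_2 = -45.0151° (elbow-down)
β = atan2(-8.8280,2.8282) = -72.2364°; ψ = atan2(-4.2438,8.2415) = -27.2450°
θ_1 = β − ψ = -44.9913°
θ_3 = φ − θ_1 − θ_2 = -119.9935° (wrapped to (-180°,180°])

-44.991 -45.015 -119.994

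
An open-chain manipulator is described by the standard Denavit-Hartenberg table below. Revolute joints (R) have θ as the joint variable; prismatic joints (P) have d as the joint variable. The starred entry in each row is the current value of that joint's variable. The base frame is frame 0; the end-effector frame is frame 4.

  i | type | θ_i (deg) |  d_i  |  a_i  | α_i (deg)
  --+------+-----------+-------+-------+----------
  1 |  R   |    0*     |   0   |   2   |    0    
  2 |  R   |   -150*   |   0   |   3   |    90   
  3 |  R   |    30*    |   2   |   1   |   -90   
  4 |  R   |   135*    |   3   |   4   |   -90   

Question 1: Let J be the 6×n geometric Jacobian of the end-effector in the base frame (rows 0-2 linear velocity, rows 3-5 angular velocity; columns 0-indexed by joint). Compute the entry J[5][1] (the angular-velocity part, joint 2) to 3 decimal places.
1.000

axis z_1 = (0.0000,0.0000,1.0000); lever o_n−o_1 = (0.4865,-0.6757,1.6839)
cross product → J_v[:, 1] = (0.6757,0.4865,-0.0000)
J_ω[:, 1] = z_1
entry J[5][1] = 1.0000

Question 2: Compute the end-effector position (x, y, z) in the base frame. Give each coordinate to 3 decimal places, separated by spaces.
2.486 -0.676 1.684

after link 1: o_1 = (2.0000, 0.0000, 0.0000)
after link 2: o_2 = (-0.5981, -1.5000, 0.0000)
after link 3: o_3 = (-2.3481, -0.2010, 0.5000)
after link 4: o_4 = (2.4865, -0.6757, 1.6839)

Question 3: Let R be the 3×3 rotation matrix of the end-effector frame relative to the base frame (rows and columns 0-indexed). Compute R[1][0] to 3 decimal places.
End-effector x-axis (col 0 of R) = (0.8839,-0.3062,-0.3536)
R[1][0] = -0.3062

-0.306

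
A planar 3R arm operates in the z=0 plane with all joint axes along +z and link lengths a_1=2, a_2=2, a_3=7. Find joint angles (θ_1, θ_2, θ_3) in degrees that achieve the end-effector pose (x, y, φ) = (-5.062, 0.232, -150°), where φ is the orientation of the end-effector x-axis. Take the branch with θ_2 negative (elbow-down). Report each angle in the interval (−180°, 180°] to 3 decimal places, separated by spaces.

89.997 -30.000 150.003

wrist centre = target − a_3·(cos φ, sin φ) = (1.0002, 3.7320)
cos θ_2 = (14.9282−2²−2²)/(2·2·2) = 0.8660; θ_2 = -30.0003° (elbow-down)
β = atan2(3.7320,1.0002) = 74.9973°; ψ = atan2(-1.0000,3.7320) = -15.0002°
θ_1 = β − ψ = 89.9974°
θ_3 = φ − θ_1 − θ_2 = 150.0029° (wrapped to (-180°,180°])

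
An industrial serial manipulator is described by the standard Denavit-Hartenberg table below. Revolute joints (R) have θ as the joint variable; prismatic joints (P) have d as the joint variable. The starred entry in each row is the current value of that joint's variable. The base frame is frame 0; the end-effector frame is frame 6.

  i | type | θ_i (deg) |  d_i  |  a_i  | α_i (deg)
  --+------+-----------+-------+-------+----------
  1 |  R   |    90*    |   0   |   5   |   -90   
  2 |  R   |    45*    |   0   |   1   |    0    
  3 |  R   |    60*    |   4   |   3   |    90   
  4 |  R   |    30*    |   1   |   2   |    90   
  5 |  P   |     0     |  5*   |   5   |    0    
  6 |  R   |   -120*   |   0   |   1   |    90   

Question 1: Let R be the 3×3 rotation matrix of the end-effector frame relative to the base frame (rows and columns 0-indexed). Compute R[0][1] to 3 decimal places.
End-effector y-axis (col 1 of R) = (0.8660,-0.1294,-0.4830)
R[0][1] = 0.8660

0.866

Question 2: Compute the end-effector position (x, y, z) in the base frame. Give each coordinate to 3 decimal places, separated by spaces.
-2.920 2.956 -11.492

after link 1: o_1 = (0.0000, 5.0000, 0.0000)
after link 2: o_2 = (0.0000, 5.7071, -0.7071)
after link 3: o_3 = (-4.0000, 4.9306, -3.6049)
after link 4: o_4 = (-5.0000, 5.4483, -5.5367)
after link 5: o_5 = (-3.1699, 3.6805, -12.1341)
after link 6: o_6 = (-2.9199, 2.9561, -11.4917)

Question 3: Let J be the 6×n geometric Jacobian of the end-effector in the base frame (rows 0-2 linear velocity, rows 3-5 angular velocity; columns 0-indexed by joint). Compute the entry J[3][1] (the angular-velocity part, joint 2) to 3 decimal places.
axis z_1 = (-1.0000,0.0000,0.0000); lever o_n−o_1 = (-2.9199,-2.0439,-11.4917)
cross product → J_v[:, 1] = (-0.0000,-11.4917,2.0439)
J_ω[:, 1] = z_1
entry J[3][1] = -1.0000

-1.000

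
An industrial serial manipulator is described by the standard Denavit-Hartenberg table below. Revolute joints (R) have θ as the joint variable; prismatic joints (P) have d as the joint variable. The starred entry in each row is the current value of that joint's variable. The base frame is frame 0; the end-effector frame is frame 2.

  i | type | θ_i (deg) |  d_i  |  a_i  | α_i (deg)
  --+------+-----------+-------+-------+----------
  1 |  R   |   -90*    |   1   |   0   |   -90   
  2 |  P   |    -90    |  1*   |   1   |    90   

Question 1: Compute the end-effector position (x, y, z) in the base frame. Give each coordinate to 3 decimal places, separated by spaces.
after link 1: o_1 = (0.0000, 0.0000, 1.0000)
after link 2: o_2 = (1.0000, -0.0000, 2.0000)

1.000 -0.000 2.000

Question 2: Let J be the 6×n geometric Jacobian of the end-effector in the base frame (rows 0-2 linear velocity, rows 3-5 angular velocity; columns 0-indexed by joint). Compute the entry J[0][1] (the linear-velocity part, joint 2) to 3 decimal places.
prismatic axis z_1 = (1.0000,0.0000,0.0000)
J_v[:, 1] = z_1; J_ω[:, 1] = (0,0,0)
entry J[0][1] = 1.0000

1.000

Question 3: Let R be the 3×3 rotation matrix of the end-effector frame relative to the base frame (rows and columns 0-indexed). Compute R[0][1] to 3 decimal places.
End-effector y-axis (col 1 of R) = (1.0000,0.0000,0.0000)
R[0][1] = 1.0000

1.000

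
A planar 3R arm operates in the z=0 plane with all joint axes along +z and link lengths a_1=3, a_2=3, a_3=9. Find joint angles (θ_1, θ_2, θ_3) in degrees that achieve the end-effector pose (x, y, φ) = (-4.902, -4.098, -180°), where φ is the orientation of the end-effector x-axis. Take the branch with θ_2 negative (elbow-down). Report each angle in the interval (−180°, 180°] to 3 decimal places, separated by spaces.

wrist centre = target − a_3·(cos φ, sin φ) = (4.0980, -4.0980)
cos θ_2 = (33.5872−3²−3²)/(2·3·3) = 0.8660; θ_2 = -30.0080° (elbow-down)
β = atan2(-4.0980,4.0980) = -45.0000°; ψ = atan2(-1.5004,5.5979) = -15.0040°
θ_1 = β − ψ = -29.9960°
θ_3 = φ − θ_1 − θ_2 = -119.9960° (wrapped to (-180°,180°])

-29.996 -30.008 -119.996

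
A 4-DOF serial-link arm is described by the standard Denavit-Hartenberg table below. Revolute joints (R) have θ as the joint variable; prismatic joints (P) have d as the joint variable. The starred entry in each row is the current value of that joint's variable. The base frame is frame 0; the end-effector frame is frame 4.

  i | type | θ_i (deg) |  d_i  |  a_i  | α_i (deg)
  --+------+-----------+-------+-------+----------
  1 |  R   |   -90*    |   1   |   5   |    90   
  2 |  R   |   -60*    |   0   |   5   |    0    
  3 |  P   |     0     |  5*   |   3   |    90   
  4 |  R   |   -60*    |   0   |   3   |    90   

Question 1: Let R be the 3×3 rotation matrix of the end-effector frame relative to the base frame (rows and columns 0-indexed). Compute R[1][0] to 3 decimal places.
End-effector x-axis (col 0 of R) = (0.8660,-0.2500,-0.4330)
R[1][0] = -0.2500

-0.250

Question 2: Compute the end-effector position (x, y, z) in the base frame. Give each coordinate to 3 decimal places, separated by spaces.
after link 1: o_1 = (0.0000, -5.0000, 1.0000)
after link 2: o_2 = (0.0000, -7.5000, -3.3301)
after link 3: o_3 = (-5.0000, -9.0000, -5.9282)
after link 4: o_4 = (-2.4019, -9.7500, -7.2272)

-2.402 -9.750 -7.227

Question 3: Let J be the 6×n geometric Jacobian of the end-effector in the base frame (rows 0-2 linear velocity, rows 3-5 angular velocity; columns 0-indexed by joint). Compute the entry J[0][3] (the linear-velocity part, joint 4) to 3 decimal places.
-1.500

axis z_3 = (-0.0000,0.8660,-0.5000); lever o_n−o_3 = (2.5981,-0.7500,-1.2990)
cross product → J_v[:, 3] = (-1.5000,-1.2990,-2.2500)
J_ω[:, 3] = z_3
entry J[0][3] = -1.5000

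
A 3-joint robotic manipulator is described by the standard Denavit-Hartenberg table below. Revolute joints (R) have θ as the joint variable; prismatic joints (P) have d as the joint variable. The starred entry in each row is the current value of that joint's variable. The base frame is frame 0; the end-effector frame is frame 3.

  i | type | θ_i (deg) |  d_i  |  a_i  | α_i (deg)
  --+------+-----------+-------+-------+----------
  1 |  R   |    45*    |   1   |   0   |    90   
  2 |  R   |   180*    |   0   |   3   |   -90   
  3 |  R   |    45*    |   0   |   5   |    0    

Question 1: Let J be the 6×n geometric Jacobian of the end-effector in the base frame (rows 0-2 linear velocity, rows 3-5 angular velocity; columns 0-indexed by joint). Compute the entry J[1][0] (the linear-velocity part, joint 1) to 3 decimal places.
-7.121

axis z_0 = ẑ; lever o_n−o_0 = (-7.1213,-2.1213,1.0000)
cross product → J_v[:, 0] = (2.1213,-7.1213,0.0000)
J_ω[:, 0] = z_0
entry J[1][0] = -7.1213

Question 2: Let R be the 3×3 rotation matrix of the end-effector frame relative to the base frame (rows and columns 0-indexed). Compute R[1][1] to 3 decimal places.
1.000

End-effector y-axis (col 1 of R) = (0.0000,1.0000,-0.0000)
R[1][1] = 1.0000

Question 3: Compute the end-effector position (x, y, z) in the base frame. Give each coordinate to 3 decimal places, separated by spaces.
after link 1: o_1 = (0.0000, 0.0000, 1.0000)
after link 2: o_2 = (-2.1213, -2.1213, 1.0000)
after link 3: o_3 = (-7.1213, -2.1213, 1.0000)

-7.121 -2.121 1.000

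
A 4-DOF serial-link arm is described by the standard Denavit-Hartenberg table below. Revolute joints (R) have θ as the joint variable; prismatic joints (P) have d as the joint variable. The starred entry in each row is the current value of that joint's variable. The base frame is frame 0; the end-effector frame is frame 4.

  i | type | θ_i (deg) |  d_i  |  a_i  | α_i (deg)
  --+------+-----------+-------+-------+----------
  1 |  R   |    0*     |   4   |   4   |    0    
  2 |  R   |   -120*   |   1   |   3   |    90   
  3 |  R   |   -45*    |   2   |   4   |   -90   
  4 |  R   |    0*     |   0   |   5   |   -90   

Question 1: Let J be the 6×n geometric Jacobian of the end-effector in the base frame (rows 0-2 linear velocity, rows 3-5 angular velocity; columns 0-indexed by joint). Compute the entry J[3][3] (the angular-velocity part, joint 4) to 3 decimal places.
axis z_3 = (-0.3536,-0.6124,0.7071); lever o_n−o_3 = (-1.7678,-3.0619,-3.5355)
cross product → J_v[:, 3] = (4.3301,-2.5000,0.0000)
J_ω[:, 3] = z_3
entry J[3][3] = -0.3536

-0.354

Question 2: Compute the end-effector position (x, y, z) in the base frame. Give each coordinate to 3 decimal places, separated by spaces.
-2.414 -7.109 -1.364

after link 1: o_1 = (4.0000, 0.0000, 4.0000)
after link 2: o_2 = (2.5000, -2.5981, 5.0000)
after link 3: o_3 = (-0.6463, -4.0476, 2.1716)
after link 4: o_4 = (-2.4140, -7.1094, -1.3640)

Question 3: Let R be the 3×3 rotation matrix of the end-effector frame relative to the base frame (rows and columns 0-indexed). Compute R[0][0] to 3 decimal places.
-0.354

End-effector x-axis (col 0 of R) = (-0.3536,-0.6124,-0.7071)
R[0][0] = -0.3536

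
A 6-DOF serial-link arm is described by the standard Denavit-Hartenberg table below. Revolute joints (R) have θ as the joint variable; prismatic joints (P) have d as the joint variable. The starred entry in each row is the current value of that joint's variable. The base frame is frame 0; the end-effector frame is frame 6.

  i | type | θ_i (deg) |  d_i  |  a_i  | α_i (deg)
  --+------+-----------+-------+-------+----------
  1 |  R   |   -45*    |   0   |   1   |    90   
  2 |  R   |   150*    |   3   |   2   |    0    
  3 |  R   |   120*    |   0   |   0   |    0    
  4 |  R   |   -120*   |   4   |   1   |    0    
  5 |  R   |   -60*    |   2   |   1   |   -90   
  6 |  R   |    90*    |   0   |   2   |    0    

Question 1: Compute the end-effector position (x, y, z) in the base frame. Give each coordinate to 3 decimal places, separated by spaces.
after link 1: o_1 = (0.7071, -0.7071, 0.0000)
after link 2: o_2 = (-2.6390, -1.6037, 1.0000)
after link 3: o_3 = (-2.6390, -1.6037, 1.0000)
after link 4: o_4 = (-6.0798, -3.8197, 1.5000)
after link 5: o_5 = (-7.4940, -5.2340, 2.5000)
after link 6: o_6 = (-6.0798, -3.8197, 2.5000)

-6.080 -3.820 2.500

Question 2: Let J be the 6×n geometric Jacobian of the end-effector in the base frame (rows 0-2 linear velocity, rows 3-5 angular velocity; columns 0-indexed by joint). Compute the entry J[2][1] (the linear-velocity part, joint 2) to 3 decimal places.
axis z_1 = (-0.7071,-0.7071,0.0000); lever o_n−o_1 = (-6.7869,-3.1126,2.5000)
cross product → J_v[:, 1] = (-1.7678,1.7678,-2.5981)
J_ω[:, 1] = z_1
entry J[2][1] = -2.5981

-2.598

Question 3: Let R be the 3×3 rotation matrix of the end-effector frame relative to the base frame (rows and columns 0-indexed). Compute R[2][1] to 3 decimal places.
End-effector y-axis (col 1 of R) = (0.0000,-0.0000,-1.0000)
R[2][1] = -1.0000

-1.000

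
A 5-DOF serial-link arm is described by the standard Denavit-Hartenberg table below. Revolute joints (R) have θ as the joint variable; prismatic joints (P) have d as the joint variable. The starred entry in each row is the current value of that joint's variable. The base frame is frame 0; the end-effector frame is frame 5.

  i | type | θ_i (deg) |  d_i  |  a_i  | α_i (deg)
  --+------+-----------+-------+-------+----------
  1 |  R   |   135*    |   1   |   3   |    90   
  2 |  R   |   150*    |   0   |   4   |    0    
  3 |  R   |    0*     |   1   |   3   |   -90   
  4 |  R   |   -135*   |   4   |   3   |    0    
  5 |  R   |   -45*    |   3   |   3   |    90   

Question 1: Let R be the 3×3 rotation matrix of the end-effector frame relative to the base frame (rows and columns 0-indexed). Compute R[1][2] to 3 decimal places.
End-effector z-axis (col 2 of R) = (-0.7071,-0.7071,-0.0000)
R[1][2] = -0.7071

-0.707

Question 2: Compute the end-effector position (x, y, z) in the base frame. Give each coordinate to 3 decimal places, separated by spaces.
3.711 0.703 -4.123

after link 1: o_1 = (-2.1213, 2.1213, 1.0000)
after link 2: o_2 = (0.3282, -0.3282, 3.0000)
after link 3: o_3 = (2.8724, -1.4582, 4.5000)
after link 4: o_4 = (4.4876, -0.0734, -0.0248)
after link 5: o_5 = (3.7111, 0.7031, -4.1228)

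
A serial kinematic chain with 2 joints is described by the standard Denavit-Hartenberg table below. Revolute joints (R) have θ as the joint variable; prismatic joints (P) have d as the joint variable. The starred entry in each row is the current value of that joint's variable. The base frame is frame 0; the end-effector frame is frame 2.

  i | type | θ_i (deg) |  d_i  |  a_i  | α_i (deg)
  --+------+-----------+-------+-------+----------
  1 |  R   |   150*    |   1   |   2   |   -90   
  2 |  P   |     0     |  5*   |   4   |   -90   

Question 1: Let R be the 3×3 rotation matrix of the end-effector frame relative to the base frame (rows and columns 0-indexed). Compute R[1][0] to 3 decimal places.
0.500

End-effector x-axis (col 0 of R) = (-0.8660,0.5000,0.0000)
R[1][0] = 0.5000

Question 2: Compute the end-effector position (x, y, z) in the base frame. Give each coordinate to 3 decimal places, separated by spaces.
-7.696 -1.330 1.000

after link 1: o_1 = (-1.7321, 1.0000, 1.0000)
after link 2: o_2 = (-7.6962, -1.3301, 1.0000)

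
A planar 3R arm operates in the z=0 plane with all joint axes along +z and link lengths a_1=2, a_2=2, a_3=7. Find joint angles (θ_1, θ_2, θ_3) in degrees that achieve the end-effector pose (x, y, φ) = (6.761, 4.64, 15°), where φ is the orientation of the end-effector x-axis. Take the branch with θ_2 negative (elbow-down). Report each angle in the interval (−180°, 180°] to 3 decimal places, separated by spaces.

135.013 -90.006 -30.006

wrist centre = target − a_3·(cos φ, sin φ) = (-0.0005, 2.8283)
cos θ_2 = (7.9991−2²−2²)/(2·2·2) = -0.0001; θ_2 = -90.0065° (elbow-down)
β = atan2(2.8283,-0.0005) = 90.0097°; ψ = atan2(-2.0000,1.9998) = -45.0032°
θ_1 = β − ψ = 135.0130°
θ_3 = φ − θ_1 − θ_2 = -30.0065° (wrapped to (-180°,180°])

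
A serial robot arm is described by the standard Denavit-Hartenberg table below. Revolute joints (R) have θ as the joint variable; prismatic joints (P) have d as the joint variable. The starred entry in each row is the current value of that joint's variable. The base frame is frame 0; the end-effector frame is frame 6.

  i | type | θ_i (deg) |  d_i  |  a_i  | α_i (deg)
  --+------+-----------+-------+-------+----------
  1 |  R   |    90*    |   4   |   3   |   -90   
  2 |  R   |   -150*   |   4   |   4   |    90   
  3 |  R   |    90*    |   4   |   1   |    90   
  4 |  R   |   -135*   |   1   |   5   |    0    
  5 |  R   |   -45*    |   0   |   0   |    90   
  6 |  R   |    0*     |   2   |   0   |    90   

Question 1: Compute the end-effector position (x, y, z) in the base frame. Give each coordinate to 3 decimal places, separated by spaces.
after link 1: o_1 = (0.0000, 3.0000, 4.0000)
after link 2: o_2 = (-4.0000, -0.4641, 6.0000)
after link 3: o_3 = (-5.0000, -2.4641, 2.5359)
after link 4: o_4 = (-1.4645, -1.5624, 6.0978)
after link 5: o_5 = (-1.4645, -1.5624, 6.0978)
after link 6: o_6 = (-1.4645, -2.5624, 4.3657)

-1.464 -2.562 4.366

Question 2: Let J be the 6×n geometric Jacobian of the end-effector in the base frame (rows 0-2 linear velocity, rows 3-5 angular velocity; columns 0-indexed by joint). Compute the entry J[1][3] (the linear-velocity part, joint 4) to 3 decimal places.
axis z_3 = (0.0000,-0.8660,0.5000); lever o_n−o_3 = (3.5355,-0.0983,1.8298)
cross product → J_v[:, 3] = (-1.5355,1.7678,3.0619)
J_ω[:, 3] = z_3
entry J[1][3] = 1.7678

1.768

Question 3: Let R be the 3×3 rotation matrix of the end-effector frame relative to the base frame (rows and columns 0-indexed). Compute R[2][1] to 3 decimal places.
-0.866

End-effector y-axis (col 1 of R) = (0.0000,-0.5000,-0.8660)
R[2][1] = -0.8660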